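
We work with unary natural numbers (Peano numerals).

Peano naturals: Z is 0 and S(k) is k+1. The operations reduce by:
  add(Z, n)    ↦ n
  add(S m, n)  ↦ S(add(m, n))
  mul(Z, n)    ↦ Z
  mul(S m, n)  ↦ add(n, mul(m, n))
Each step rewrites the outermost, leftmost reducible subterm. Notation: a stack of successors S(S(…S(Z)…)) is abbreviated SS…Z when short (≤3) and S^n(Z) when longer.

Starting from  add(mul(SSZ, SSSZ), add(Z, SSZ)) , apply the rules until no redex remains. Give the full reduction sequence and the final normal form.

  start: add(mul(SSZ, SSSZ), add(Z, SSZ))
  [1] add(add(SSSZ, mul(SZ, SSSZ)), add(Z, SSZ))
  [2] add(S(add(SSZ, mul(SZ, SSSZ))), add(Z, SSZ))
  [3] S(add(add(SSZ, mul(SZ, SSSZ)), add(Z, SSZ)))
  [4] S(add(S(add(SZ, mul(SZ, SSSZ))), add(Z, SSZ)))
  [5] S(S(add(add(SZ, mul(SZ, SSSZ)), add(Z, SSZ))))
  [6] S(S(add(S(add(Z, mul(SZ, SSSZ))), add(Z, SSZ))))
  [7] S(S(S(add(add(Z, mul(SZ, SSSZ)), add(Z, SSZ)))))
  [8] S(S(S(add(mul(SZ, SSSZ), add(Z, SSZ)))))
  [9] S(S(S(add(add(SSSZ, mul(Z, SSSZ)), add(Z, SSZ)))))
  [10] S(S(S(add(S(add(SSZ, mul(Z, SSSZ))), add(Z, SSZ)))))
  [11] S(S(S(S(add(add(SSZ, mul(Z, SSSZ)), add(Z, SSZ))))))
  [12] S(S(S(S(add(S(add(SZ, mul(Z, SSSZ))), add(Z, SSZ))))))
  [13] S(S(S(S(S(add(add(SZ, mul(Z, SSSZ)), add(Z, SSZ)))))))
  [14] S(S(S(S(S(add(S(add(Z, mul(Z, SSSZ))), add(Z, SSZ)))))))
  [15] S(S(S(S(S(S(add(add(Z, mul(Z, SSSZ)), add(Z, SSZ))))))))
  [16] S(S(S(S(S(S(add(mul(Z, SSSZ), add(Z, SSZ))))))))
  [17] S(S(S(S(S(S(add(Z, add(Z, SSZ))))))))
  [18] S(S(S(S(S(S(add(Z, SSZ)))))))
  [19] S^8(Z)

Answer: normal form = S^8(Z)  (in 19 steps)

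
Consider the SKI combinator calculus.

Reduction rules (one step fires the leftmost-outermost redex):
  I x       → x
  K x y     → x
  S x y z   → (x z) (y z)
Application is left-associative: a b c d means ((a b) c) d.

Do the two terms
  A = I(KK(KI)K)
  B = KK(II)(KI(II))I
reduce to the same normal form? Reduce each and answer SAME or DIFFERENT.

Answer: DIFFERENT — A ⇓ KK, B ⇓ I

Reduction:
Term A:
  start: I(KK(KI)K)
  →1  KK(KI)K
  →2  KK

Term B:
  start: KK(II)(KI(II))I
  →1  K(KI(II))I
  →2  KI(II)
  →3  I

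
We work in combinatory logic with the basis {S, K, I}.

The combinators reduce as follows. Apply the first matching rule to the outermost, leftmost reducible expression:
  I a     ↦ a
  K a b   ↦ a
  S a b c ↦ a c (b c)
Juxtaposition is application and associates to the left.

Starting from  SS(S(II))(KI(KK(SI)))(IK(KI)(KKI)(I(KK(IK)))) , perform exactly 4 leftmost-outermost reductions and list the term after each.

Answer: after 4 steps: IK(KI)(KKI)(I(KK(IK)))(S(II)(KI(KK(SI)))(IK(KI)(KKI)(I(KK(IK)))))

Reduction:
  start: SS(S(II))(KI(KK(SI)))(IK(KI)(KKI)(I(KK(IK))))
  [1] S(KI(KK(SI)))(S(II)(KI(KK(SI))))(IK(KI)(KKI)(I(KK(IK))))
  [2] KI(KK(SI))(IK(KI)(KKI)(I(KK(IK))))(S(II)(KI(KK(SI)))(IK(KI)(KKI)(I(KK(IK)))))
  [3] I(IK(KI)(KKI)(I(KK(IK))))(S(II)(KI(KK(SI)))(IK(KI)(KKI)(I(KK(IK)))))
  [4] IK(KI)(KKI)(I(KK(IK)))(S(II)(KI(KK(SI)))(IK(KI)(KKI)(I(KK(IK)))))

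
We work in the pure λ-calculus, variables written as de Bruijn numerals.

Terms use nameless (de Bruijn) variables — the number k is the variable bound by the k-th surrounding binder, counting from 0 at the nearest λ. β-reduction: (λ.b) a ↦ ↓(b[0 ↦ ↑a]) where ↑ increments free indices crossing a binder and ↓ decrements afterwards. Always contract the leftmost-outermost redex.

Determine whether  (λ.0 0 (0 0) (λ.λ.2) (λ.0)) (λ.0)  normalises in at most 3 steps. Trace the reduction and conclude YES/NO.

  start: (λ.0 0 (0 0) (λ.λ.2) (λ.0)) (λ.0)
  step 1: (λ.0) (λ.0) ((λ.0) (λ.0)) (λ.λ.λ.0) (λ.0)
  step 2: (λ.0) ((λ.0) (λ.0)) (λ.λ.λ.0) (λ.0)
  step 3: (λ.0) (λ.0) (λ.λ.λ.0) (λ.0)

Answer: NO — after 3 steps the term is (λ.0) (λ.0) (λ.λ.λ.0) (λ.0), not yet normal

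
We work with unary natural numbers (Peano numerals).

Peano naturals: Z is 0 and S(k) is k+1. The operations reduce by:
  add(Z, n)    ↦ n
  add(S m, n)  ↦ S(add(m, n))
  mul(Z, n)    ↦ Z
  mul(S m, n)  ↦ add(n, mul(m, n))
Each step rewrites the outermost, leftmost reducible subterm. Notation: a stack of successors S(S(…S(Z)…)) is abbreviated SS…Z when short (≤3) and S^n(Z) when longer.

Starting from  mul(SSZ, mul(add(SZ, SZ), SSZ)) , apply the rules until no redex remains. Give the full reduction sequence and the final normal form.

Answer: normal form = S^8(Z)  (in 35 steps)

Reduction:
  start: mul(SSZ, mul(add(SZ, SZ), SSZ))
  step 1: add(mul(add(SZ, SZ), SSZ), mul(SZ, mul(add(SZ, SZ), SSZ)))
  step 2: add(mul(S(add(Z, SZ)), SSZ), mul(SZ, mul(add(SZ, SZ), SSZ)))
  step 3: add(add(SSZ, mul(add(Z, SZ), SSZ)), mul(SZ, mul(add(SZ, SZ), SSZ)))
  step 4: add(S(add(SZ, mul(add(Z, SZ), SSZ))), mul(SZ, mul(add(SZ, SZ), SSZ)))
  step 5: S(add(add(SZ, mul(add(Z, SZ), SSZ)), mul(SZ, mul(add(SZ, SZ), SSZ))))
  step 6: S(add(S(add(Z, mul(add(Z, SZ), SSZ))), mul(SZ, mul(add(SZ, SZ), SSZ))))
  step 7: S(S(add(add(Z, mul(add(Z, SZ), SSZ)), mul(SZ, mul(add(SZ, SZ), SSZ)))))
  step 8: S(S(add(mul(add(Z, SZ), SSZ), mul(SZ, mul(add(SZ, SZ), SSZ)))))
  step 9: S(S(add(mul(SZ, SSZ), mul(SZ, mul(add(SZ, SZ), SSZ)))))
  step 10: S(S(add(add(SSZ, mul(Z, SSZ)), mul(SZ, mul(add(SZ, SZ), SSZ)))))
  step 11: S(S(add(S(add(SZ, mul(Z, SSZ))), mul(SZ, mul(add(SZ, SZ), SSZ)))))
  step 12: S(S(S(add(add(SZ, mul(Z, SSZ)), mul(SZ, mul(add(SZ, SZ), SSZ))))))
  step 13: S(S(S(add(S(add(Z, mul(Z, SSZ))), mul(SZ, mul(add(SZ, SZ), SSZ))))))
  step 14: S(S(S(S(add(add(Z, mul(Z, SSZ)), mul(SZ, mul(add(SZ, SZ), SSZ)))))))
  step 15: S(S(S(S(add(mul(Z, SSZ), mul(SZ, mul(add(SZ, SZ), SSZ)))))))
  step 16: S(S(S(S(add(Z, mul(SZ, mul(add(SZ, SZ), SSZ)))))))
  step 17: S(S(S(S(mul(SZ, mul(add(SZ, SZ), SSZ))))))
  step 18: S(S(S(S(add(mul(add(SZ, SZ), SSZ), mul(Z, mul(add(SZ, SZ), SSZ)))))))
  step 19: S(S(S(S(add(mul(S(add(Z, SZ)), SSZ), mul(Z, mul(add(SZ, SZ), SSZ)))))))
  step 20: S(S(S(S(add(add(SSZ, mul(add(Z, SZ), SSZ)), mul(Z, mul(add(SZ, SZ), SSZ)))))))
  step 21: S(S(S(S(add(S(add(SZ, mul(add(Z, SZ), SSZ))), mul(Z, mul(add(SZ, SZ), SSZ)))))))
  step 22: S(S(S(S(S(add(add(SZ, mul(add(Z, SZ), SSZ)), mul(Z, mul(add(SZ, SZ), SSZ))))))))
  step 23: S(S(S(S(S(add(S(add(Z, mul(add(Z, SZ), SSZ))), mul(Z, mul(add(SZ, SZ), SSZ))))))))
  step 24: S(S(S(S(S(S(add(add(Z, mul(add(Z, SZ), SSZ)), mul(Z, mul(add(SZ, SZ), SSZ)))))))))
  step 25: S(S(S(S(S(S(add(mul(add(Z, SZ), SSZ), mul(Z, mul(add(SZ, SZ), SSZ)))))))))
  step 26: S(S(S(S(S(S(add(mul(SZ, SSZ), mul(Z, mul(add(SZ, SZ), SSZ)))))))))
  step 27: S(S(S(S(S(S(add(add(SSZ, mul(Z, SSZ)), mul(Z, mul(add(SZ, SZ), SSZ)))))))))
  step 28: S(S(S(S(S(S(add(S(add(SZ, mul(Z, SSZ))), mul(Z, mul(add(SZ, SZ), SSZ)))))))))
  step 29: S(S(S(S(S(S(S(add(add(SZ, mul(Z, SSZ)), mul(Z, mul(add(SZ, SZ), SSZ))))))))))
  step 30: S(S(S(S(S(S(S(add(S(add(Z, mul(Z, SSZ))), mul(Z, mul(add(SZ, SZ), SSZ))))))))))
  step 31: S(S(S(S(S(S(S(S(add(add(Z, mul(Z, SSZ)), mul(Z, mul(add(SZ, SZ), SSZ)))))))))))
  step 32: S(S(S(S(S(S(S(S(add(mul(Z, SSZ), mul(Z, mul(add(SZ, SZ), SSZ)))))))))))
  step 33: S(S(S(S(S(S(S(S(add(Z, mul(Z, mul(add(SZ, SZ), SSZ)))))))))))
  step 34: S(S(S(S(S(S(S(S(mul(Z, mul(add(SZ, SZ), SSZ))))))))))
  step 35: S^8(Z)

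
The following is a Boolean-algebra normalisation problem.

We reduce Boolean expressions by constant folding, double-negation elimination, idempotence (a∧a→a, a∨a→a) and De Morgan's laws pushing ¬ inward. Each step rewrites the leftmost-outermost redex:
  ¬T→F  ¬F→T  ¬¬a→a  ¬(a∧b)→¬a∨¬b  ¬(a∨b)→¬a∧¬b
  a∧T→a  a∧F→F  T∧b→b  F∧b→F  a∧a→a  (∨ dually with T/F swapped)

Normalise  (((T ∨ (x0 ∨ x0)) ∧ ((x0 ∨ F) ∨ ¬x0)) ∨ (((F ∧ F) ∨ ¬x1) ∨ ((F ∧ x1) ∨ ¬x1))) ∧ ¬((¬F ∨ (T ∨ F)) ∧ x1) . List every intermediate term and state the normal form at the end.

Answer: normal form = ((x0 ∨ ¬x0) ∨ ¬x1) ∧ ¬x1  (in 13 steps)

Working:
  start: (((T ∨ (x0 ∨ x0)) ∧ ((x0 ∨ F) ∨ ¬x0)) ∨ (((F ∧ F) ∨ ¬x1) ∨ ((F ∧ x1) ∨ ¬x1))) ∧ ¬((¬F ∨ (T ∨ F)) ∧ x1)
  step 1: ((T ∧ ((x0 ∨ F) ∨ ¬x0)) ∨ (((F ∧ F) ∨ ¬x1) ∨ ((F ∧ x1) ∨ ¬x1))) ∧ ¬((¬F ∨ (T ∨ F)) ∧ x1)
  step 2: (((x0 ∨ F) ∨ ¬x0) ∨ (((F ∧ F) ∨ ¬x1) ∨ ((F ∧ x1) ∨ ¬x1))) ∧ ¬((¬F ∨ (T ∨ F)) ∧ x1)
  step 3: ((x0 ∨ ¬x0) ∨ (((F ∧ F) ∨ ¬x1) ∨ ((F ∧ x1) ∨ ¬x1))) ∧ ¬((¬F ∨ (T ∨ F)) ∧ x1)
  step 4: ((x0 ∨ ¬x0) ∨ ((F ∨ ¬x1) ∨ ((F ∧ x1) ∨ ¬x1))) ∧ ¬((¬F ∨ (T ∨ F)) ∧ x1)
  step 5: ((x0 ∨ ¬x0) ∨ (¬x1 ∨ ((F ∧ x1) ∨ ¬x1))) ∧ ¬((¬F ∨ (T ∨ F)) ∧ x1)
  step 6: ((x0 ∨ ¬x0) ∨ (¬x1 ∨ (F ∨ ¬x1))) ∧ ¬((¬F ∨ (T ∨ F)) ∧ x1)
  step 7: ((x0 ∨ ¬x0) ∨ (¬x1 ∨ ¬x1)) ∧ ¬((¬F ∨ (T ∨ F)) ∧ x1)
  step 8: ((x0 ∨ ¬x0) ∨ ¬x1) ∧ ¬((¬F ∨ (T ∨ F)) ∧ x1)
  step 9: ((x0 ∨ ¬x0) ∨ ¬x1) ∧ (¬(¬F ∨ (T ∨ F)) ∨ ¬x1)
  step 10: ((x0 ∨ ¬x0) ∨ ¬x1) ∧ ((¬¬F ∧ ¬(T ∨ F)) ∨ ¬x1)
  step 11: ((x0 ∨ ¬x0) ∨ ¬x1) ∧ ((F ∧ ¬(T ∨ F)) ∨ ¬x1)
  step 12: ((x0 ∨ ¬x0) ∨ ¬x1) ∧ (F ∨ ¬x1)
  step 13: ((x0 ∨ ¬x0) ∨ ¬x1) ∧ ¬x1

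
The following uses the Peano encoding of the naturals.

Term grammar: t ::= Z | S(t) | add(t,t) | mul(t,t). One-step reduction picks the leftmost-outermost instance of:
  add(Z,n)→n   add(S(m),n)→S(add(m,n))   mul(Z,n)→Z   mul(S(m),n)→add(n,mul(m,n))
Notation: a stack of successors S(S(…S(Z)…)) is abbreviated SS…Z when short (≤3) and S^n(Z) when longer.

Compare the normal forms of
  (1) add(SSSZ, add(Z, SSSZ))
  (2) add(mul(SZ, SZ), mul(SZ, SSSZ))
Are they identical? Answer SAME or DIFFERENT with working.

Term A:
  start: add(SSSZ, add(Z, SSSZ))
  →1  S(add(SSZ, add(Z, SSSZ)))
  →2  S(S(add(SZ, add(Z, SSSZ))))
  →3  S(S(S(add(Z, add(Z, SSSZ)))))
  →4  S(S(S(add(Z, SSSZ))))
  →5  S^6(Z)

Term B:
  start: add(mul(SZ, SZ), mul(SZ, SSSZ))
  →1  add(add(SZ, mul(Z, SZ)), mul(SZ, SSSZ))
  →2  add(S(add(Z, mul(Z, SZ))), mul(SZ, SSSZ))
  →3  S(add(add(Z, mul(Z, SZ)), mul(SZ, SSSZ)))
  →4  S(add(mul(Z, SZ), mul(SZ, SSSZ)))
  →5  S(add(Z, mul(SZ, SSSZ)))
  →6  S(mul(SZ, SSSZ))
  →7  S(add(SSSZ, mul(Z, SSSZ)))
  →8  S(S(add(SSZ, mul(Z, SSSZ))))
  →9  S(S(S(add(SZ, mul(Z, SSSZ)))))
  →10  S(S(S(S(add(Z, mul(Z, SSSZ))))))
  →11  S(S(S(S(mul(Z, SSSZ)))))
  →12  S^4(Z)

Answer: DIFFERENT — A ⇓ S^6(Z), B ⇓ S^4(Z)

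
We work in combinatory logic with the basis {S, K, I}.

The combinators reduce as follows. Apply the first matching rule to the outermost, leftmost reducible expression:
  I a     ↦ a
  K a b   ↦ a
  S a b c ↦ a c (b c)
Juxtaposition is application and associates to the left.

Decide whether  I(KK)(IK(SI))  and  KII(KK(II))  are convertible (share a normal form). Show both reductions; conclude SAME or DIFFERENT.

Term A:
  start: I(KK)(IK(SI))
  →1  KK(IK(SI))
  →2  K

Term B:
  start: KII(KK(II))
  →1  I(KK(II))
  →2  KK(II)
  →3  K

Answer: SAME — A ⇓ K, B ⇓ K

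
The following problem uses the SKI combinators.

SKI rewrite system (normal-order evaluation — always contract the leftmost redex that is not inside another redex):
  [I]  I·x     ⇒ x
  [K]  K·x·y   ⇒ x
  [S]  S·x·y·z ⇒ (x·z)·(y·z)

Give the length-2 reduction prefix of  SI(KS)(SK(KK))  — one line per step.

  start: SI(KS)(SK(KK))
  →1  I(SK(KK))(KS(SK(KK)))
  →2  SK(KK)(KS(SK(KK)))

Answer: after 2 steps: SK(KK)(KS(SK(KK)))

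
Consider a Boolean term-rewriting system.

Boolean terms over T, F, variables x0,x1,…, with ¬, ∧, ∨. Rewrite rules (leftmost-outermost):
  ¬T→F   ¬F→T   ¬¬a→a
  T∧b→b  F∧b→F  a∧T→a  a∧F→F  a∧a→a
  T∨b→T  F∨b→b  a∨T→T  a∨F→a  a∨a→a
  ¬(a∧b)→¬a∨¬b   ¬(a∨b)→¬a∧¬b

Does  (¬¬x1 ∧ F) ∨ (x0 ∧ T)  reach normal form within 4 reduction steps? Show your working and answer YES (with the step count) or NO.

Answer: YES — reaches normal form x0 in 3 ≤ 4 steps

Reduction:
  start: (¬¬x1 ∧ F) ∨ (x0 ∧ T)
  step 1: F ∨ (x0 ∧ T)
  step 2: x0 ∧ T
  step 3: x0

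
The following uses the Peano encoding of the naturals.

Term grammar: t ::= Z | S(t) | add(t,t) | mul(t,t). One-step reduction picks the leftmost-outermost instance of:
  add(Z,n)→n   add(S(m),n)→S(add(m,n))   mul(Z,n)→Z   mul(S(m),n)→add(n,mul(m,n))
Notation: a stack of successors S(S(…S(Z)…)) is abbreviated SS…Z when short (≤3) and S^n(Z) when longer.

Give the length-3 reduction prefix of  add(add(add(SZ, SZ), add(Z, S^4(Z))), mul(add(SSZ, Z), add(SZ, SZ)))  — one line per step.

Answer: after 3 steps: S(add(add(add(Z, SZ), add(Z, S^4(Z))), mul(add(SSZ, Z), add(SZ, SZ))))

Reduction:
  start: add(add(add(SZ, SZ), add(Z, S^4(Z))), mul(add(SSZ, Z), add(SZ, SZ)))
  [1] add(add(S(add(Z, SZ)), add(Z, S^4(Z))), mul(add(SSZ, Z), add(SZ, SZ)))
  [2] add(S(add(add(Z, SZ), add(Z, S^4(Z)))), mul(add(SSZ, Z), add(SZ, SZ)))
  [3] S(add(add(add(Z, SZ), add(Z, S^4(Z))), mul(add(SSZ, Z), add(SZ, SZ))))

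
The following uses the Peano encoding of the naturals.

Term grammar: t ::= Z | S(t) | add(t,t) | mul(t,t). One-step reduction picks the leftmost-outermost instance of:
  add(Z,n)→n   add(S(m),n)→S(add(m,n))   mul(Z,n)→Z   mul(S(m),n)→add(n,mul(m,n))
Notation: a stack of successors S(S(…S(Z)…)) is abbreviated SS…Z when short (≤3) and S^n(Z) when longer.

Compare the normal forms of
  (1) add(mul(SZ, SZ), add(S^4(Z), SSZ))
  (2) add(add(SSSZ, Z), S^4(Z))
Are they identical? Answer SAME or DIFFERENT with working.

Term A:
  start: add(mul(SZ, SZ), add(S^4(Z), SSZ))
  step 1: add(add(SZ, mul(Z, SZ)), add(S^4(Z), SSZ))
  step 2: add(S(add(Z, mul(Z, SZ))), add(S^4(Z), SSZ))
  step 3: S(add(add(Z, mul(Z, SZ)), add(S^4(Z), SSZ)))
  step 4: S(add(mul(Z, SZ), add(S^4(Z), SSZ)))
  step 5: S(add(Z, add(S^4(Z), SSZ)))
  step 6: S(add(S^4(Z), SSZ))
  step 7: S(S(add(SSSZ, SSZ)))
  step 8: S(S(S(add(SSZ, SSZ))))
  step 9: S(S(S(S(add(SZ, SSZ)))))
  step 10: S(S(S(S(S(add(Z, SSZ))))))
  step 11: S^7(Z)

Term B:
  start: add(add(SSSZ, Z), S^4(Z))
  step 1: add(S(add(SSZ, Z)), S^4(Z))
  step 2: S(add(add(SSZ, Z), S^4(Z)))
  step 3: S(add(S(add(SZ, Z)), S^4(Z)))
  step 4: S(S(add(add(SZ, Z), S^4(Z))))
  step 5: S(S(add(S(add(Z, Z)), S^4(Z))))
  step 6: S(S(S(add(add(Z, Z), S^4(Z)))))
  step 7: S(S(S(add(Z, S^4(Z)))))
  step 8: S^7(Z)

Answer: SAME — A ⇓ S^7(Z), B ⇓ S^7(Z)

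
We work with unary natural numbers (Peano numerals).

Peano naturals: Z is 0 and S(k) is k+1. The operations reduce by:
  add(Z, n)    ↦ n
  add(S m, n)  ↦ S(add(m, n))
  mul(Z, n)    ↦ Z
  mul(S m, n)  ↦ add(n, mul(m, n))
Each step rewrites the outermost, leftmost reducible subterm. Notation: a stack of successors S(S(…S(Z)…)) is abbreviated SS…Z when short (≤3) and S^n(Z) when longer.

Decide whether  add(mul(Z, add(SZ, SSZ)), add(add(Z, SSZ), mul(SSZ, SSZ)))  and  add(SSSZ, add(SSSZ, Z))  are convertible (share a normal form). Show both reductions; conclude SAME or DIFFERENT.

Answer: SAME — A ⇓ S^6(Z), B ⇓ S^6(Z)

Working:
Term A:
  start: add(mul(Z, add(SZ, SSZ)), add(add(Z, SSZ), mul(SSZ, SSZ)))
  →1  add(Z, add(add(Z, SSZ), mul(SSZ, SSZ)))
  →2  add(add(Z, SSZ), mul(SSZ, SSZ))
  →3  add(SSZ, mul(SSZ, SSZ))
  →4  S(add(SZ, mul(SSZ, SSZ)))
  →5  S(S(add(Z, mul(SSZ, SSZ))))
  →6  S(S(mul(SSZ, SSZ)))
  →7  S(S(add(SSZ, mul(SZ, SSZ))))
  →8  S(S(S(add(SZ, mul(SZ, SSZ)))))
  →9  S(S(S(S(add(Z, mul(SZ, SSZ))))))
  →10  S(S(S(S(mul(SZ, SSZ)))))
  →11  S(S(S(S(add(SSZ, mul(Z, SSZ))))))
  →12  S(S(S(S(S(add(SZ, mul(Z, SSZ)))))))
  →13  S(S(S(S(S(S(add(Z, mul(Z, SSZ))))))))
  →14  S(S(S(S(S(S(mul(Z, SSZ)))))))
  →15  S^6(Z)

Term B:
  start: add(SSSZ, add(SSSZ, Z))
  →1  S(add(SSZ, add(SSSZ, Z)))
  →2  S(S(add(SZ, add(SSSZ, Z))))
  →3  S(S(S(add(Z, add(SSSZ, Z)))))
  →4  S(S(S(add(SSSZ, Z))))
  →5  S(S(S(S(add(SSZ, Z)))))
  →6  S(S(S(S(S(add(SZ, Z))))))
  →7  S(S(S(S(S(S(add(Z, Z)))))))
  →8  S^6(Z)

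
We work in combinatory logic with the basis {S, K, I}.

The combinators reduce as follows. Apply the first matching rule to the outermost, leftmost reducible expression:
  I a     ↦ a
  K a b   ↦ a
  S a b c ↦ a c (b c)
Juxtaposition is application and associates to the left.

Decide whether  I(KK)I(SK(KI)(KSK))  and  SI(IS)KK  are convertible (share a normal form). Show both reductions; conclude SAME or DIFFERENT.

Answer: DIFFERENT — A ⇓ KS, B ⇓ SK

Derivation:
Term A:
  start: I(KK)I(SK(KI)(KSK))
  step 1: KKI(SK(KI)(KSK))
  step 2: K(SK(KI)(KSK))
  step 3: K(K(KSK)(KI(KSK)))
  step 4: K(KSK)
  step 5: KS

Term B:
  start: SI(IS)KK
  step 1: IK(ISK)K
  step 2: K(ISK)K
  step 3: ISK
  step 4: SK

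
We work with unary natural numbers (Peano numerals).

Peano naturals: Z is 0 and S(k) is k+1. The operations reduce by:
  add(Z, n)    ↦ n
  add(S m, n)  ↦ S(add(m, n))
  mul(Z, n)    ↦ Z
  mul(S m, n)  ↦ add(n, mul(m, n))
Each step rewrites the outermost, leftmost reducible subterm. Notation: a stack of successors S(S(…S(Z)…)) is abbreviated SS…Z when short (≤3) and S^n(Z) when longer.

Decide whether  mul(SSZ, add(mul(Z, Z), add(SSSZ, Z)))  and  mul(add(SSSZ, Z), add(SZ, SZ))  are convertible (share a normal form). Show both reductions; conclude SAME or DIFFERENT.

Answer: SAME — A ⇓ S^6(Z), B ⇓ S^6(Z)

Working:
Term A:
  start: mul(SSZ, add(mul(Z, Z), add(SSSZ, Z)))
  step 1: add(add(mul(Z, Z), add(SSSZ, Z)), mul(SZ, add(mul(Z, Z), add(SSSZ, Z))))
  step 2: add(add(Z, add(SSSZ, Z)), mul(SZ, add(mul(Z, Z), add(SSSZ, Z))))
  step 3: add(add(SSSZ, Z), mul(SZ, add(mul(Z, Z), add(SSSZ, Z))))
  step 4: add(S(add(SSZ, Z)), mul(SZ, add(mul(Z, Z), add(SSSZ, Z))))
  step 5: S(add(add(SSZ, Z), mul(SZ, add(mul(Z, Z), add(SSSZ, Z)))))
  step 6: S(add(S(add(SZ, Z)), mul(SZ, add(mul(Z, Z), add(SSSZ, Z)))))
  step 7: S(S(add(add(SZ, Z), mul(SZ, add(mul(Z, Z), add(SSSZ, Z))))))
  step 8: S(S(add(S(add(Z, Z)), mul(SZ, add(mul(Z, Z), add(SSSZ, Z))))))
  step 9: S(S(S(add(add(Z, Z), mul(SZ, add(mul(Z, Z), add(SSSZ, Z)))))))
  step 10: S(S(S(add(Z, mul(SZ, add(mul(Z, Z), add(SSSZ, Z)))))))
  step 11: S(S(S(mul(SZ, add(mul(Z, Z), add(SSSZ, Z))))))
  step 12: S(S(S(add(add(mul(Z, Z), add(SSSZ, Z)), mul(Z, add(mul(Z, Z), add(SSSZ, Z)))))))
  step 13: S(S(S(add(add(Z, add(SSSZ, Z)), mul(Z, add(mul(Z, Z), add(SSSZ, Z)))))))
  step 14: S(S(S(add(add(SSSZ, Z), mul(Z, add(mul(Z, Z), add(SSSZ, Z)))))))
  step 15: S(S(S(add(S(add(SSZ, Z)), mul(Z, add(mul(Z, Z), add(SSSZ, Z)))))))
  step 16: S(S(S(S(add(add(SSZ, Z), mul(Z, add(mul(Z, Z), add(SSSZ, Z))))))))
  step 17: S(S(S(S(add(S(add(SZ, Z)), mul(Z, add(mul(Z, Z), add(SSSZ, Z))))))))
  step 18: S(S(S(S(S(add(add(SZ, Z), mul(Z, add(mul(Z, Z), add(SSSZ, Z)))))))))
  step 19: S(S(S(S(S(add(S(add(Z, Z)), mul(Z, add(mul(Z, Z), add(SSSZ, Z)))))))))
  step 20: S(S(S(S(S(S(add(add(Z, Z), mul(Z, add(mul(Z, Z), add(SSSZ, Z))))))))))
  step 21: S(S(S(S(S(S(add(Z, mul(Z, add(mul(Z, Z), add(SSSZ, Z))))))))))
  step 22: S(S(S(S(S(S(mul(Z, add(mul(Z, Z), add(SSSZ, Z)))))))))
  step 23: S^6(Z)

Term B:
  start: mul(add(SSSZ, Z), add(SZ, SZ))
  step 1: mul(S(add(SSZ, Z)), add(SZ, SZ))
  step 2: add(add(SZ, SZ), mul(add(SSZ, Z), add(SZ, SZ)))
  step 3: add(S(add(Z, SZ)), mul(add(SSZ, Z), add(SZ, SZ)))
  step 4: S(add(add(Z, SZ), mul(add(SSZ, Z), add(SZ, SZ))))
  step 5: S(add(SZ, mul(add(SSZ, Z), add(SZ, SZ))))
  step 6: S(S(add(Z, mul(add(SSZ, Z), add(SZ, SZ)))))
  step 7: S(S(mul(add(SSZ, Z), add(SZ, SZ))))
  step 8: S(S(mul(S(add(SZ, Z)), add(SZ, SZ))))
  step 9: S(S(add(add(SZ, SZ), mul(add(SZ, Z), add(SZ, SZ)))))
  step 10: S(S(add(S(add(Z, SZ)), mul(add(SZ, Z), add(SZ, SZ)))))
  step 11: S(S(S(add(add(Z, SZ), mul(add(SZ, Z), add(SZ, SZ))))))
  step 12: S(S(S(add(SZ, mul(add(SZ, Z), add(SZ, SZ))))))
  step 13: S(S(S(S(add(Z, mul(add(SZ, Z), add(SZ, SZ)))))))
  step 14: S(S(S(S(mul(add(SZ, Z), add(SZ, SZ))))))
  step 15: S(S(S(S(mul(S(add(Z, Z)), add(SZ, SZ))))))
  step 16: S(S(S(S(add(add(SZ, SZ), mul(add(Z, Z), add(SZ, SZ)))))))
  step 17: S(S(S(S(add(S(add(Z, SZ)), mul(add(Z, Z), add(SZ, SZ)))))))
  step 18: S(S(S(S(S(add(add(Z, SZ), mul(add(Z, Z), add(SZ, SZ))))))))
  step 19: S(S(S(S(S(add(SZ, mul(add(Z, Z), add(SZ, SZ))))))))
  step 20: S(S(S(S(S(S(add(Z, mul(add(Z, Z), add(SZ, SZ)))))))))
  step 21: S(S(S(S(S(S(mul(add(Z, Z), add(SZ, SZ))))))))
  step 22: S(S(S(S(S(S(mul(Z, add(SZ, SZ))))))))
  step 23: S^6(Z)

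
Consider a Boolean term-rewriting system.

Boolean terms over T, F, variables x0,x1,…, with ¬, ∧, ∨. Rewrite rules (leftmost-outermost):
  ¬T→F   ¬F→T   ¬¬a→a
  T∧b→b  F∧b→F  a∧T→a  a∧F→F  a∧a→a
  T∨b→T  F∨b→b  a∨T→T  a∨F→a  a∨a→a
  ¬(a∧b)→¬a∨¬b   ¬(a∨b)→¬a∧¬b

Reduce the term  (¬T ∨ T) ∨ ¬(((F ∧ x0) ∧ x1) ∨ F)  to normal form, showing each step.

  start: (¬T ∨ T) ∨ ¬(((F ∧ x0) ∧ x1) ∨ F)
  →1  T ∨ ¬(((F ∧ x0) ∧ x1) ∨ F)
  →2  T

Answer: normal form = T  (in 2 steps)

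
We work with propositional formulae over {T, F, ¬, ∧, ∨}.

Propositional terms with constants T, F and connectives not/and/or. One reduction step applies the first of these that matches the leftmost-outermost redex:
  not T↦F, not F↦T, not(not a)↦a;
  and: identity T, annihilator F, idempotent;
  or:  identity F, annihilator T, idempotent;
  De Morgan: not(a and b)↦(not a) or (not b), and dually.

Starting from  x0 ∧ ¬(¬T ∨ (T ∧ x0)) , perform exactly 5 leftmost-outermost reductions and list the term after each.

Answer: after 5 steps: x0 ∧ (F ∨ ¬x0)

Reduction:
  start: x0 ∧ ¬(¬T ∨ (T ∧ x0))
  [1] x0 ∧ (¬¬T ∧ ¬(T ∧ x0))
  [2] x0 ∧ (T ∧ ¬(T ∧ x0))
  [3] x0 ∧ ¬(T ∧ x0)
  [4] x0 ∧ (¬T ∨ ¬x0)
  [5] x0 ∧ (F ∨ ¬x0)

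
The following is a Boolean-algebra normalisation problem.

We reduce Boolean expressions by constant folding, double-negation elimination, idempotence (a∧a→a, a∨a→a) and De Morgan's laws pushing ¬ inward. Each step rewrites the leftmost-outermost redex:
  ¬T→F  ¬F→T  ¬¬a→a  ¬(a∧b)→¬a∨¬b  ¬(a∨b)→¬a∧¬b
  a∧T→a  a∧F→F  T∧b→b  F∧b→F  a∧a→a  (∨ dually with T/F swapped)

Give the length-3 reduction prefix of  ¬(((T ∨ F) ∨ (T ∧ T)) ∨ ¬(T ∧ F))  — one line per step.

  start: ¬(((T ∨ F) ∨ (T ∧ T)) ∨ ¬(T ∧ F))
  step 1: ¬((T ∨ F) ∨ (T ∧ T)) ∧ ¬¬(T ∧ F)
  step 2: (¬(T ∨ F) ∧ ¬(T ∧ T)) ∧ ¬¬(T ∧ F)
  step 3: ((¬T ∧ ¬F) ∧ ¬(T ∧ T)) ∧ ¬¬(T ∧ F)

Answer: after 3 steps: ((¬T ∧ ¬F) ∧ ¬(T ∧ T)) ∧ ¬¬(T ∧ F)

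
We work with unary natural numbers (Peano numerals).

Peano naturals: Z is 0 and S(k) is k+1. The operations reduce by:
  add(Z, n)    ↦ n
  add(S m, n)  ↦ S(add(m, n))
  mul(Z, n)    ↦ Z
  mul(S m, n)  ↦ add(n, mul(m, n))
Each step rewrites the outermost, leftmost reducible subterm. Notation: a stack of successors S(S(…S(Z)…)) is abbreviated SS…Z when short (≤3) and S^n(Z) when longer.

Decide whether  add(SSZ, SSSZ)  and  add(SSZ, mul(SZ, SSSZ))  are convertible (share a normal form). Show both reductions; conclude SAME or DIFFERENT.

Answer: SAME — A ⇓ S^5(Z), B ⇓ S^5(Z)

Reduction:
Term A:
  start: add(SSZ, SSSZ)
  →1  S(add(SZ, SSSZ))
  →2  S(S(add(Z, SSSZ)))
  →3  S^5(Z)

Term B:
  start: add(SSZ, mul(SZ, SSSZ))
  →1  S(add(SZ, mul(SZ, SSSZ)))
  →2  S(S(add(Z, mul(SZ, SSSZ))))
  →3  S(S(mul(SZ, SSSZ)))
  →4  S(S(add(SSSZ, mul(Z, SSSZ))))
  →5  S(S(S(add(SSZ, mul(Z, SSSZ)))))
  →6  S(S(S(S(add(SZ, mul(Z, SSSZ))))))
  →7  S(S(S(S(S(add(Z, mul(Z, SSSZ)))))))
  →8  S(S(S(S(S(mul(Z, SSSZ))))))
  →9  S^5(Z)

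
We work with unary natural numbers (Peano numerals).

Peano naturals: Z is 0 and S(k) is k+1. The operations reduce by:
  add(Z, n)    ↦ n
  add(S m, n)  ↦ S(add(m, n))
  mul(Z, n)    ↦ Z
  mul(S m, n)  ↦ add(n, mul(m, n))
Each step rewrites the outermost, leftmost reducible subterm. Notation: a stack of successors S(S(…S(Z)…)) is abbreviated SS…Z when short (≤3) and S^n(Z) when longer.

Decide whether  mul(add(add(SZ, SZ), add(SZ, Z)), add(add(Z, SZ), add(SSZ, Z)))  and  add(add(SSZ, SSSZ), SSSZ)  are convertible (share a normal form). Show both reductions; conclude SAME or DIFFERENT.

Answer: DIFFERENT — A ⇓ S^9(Z), B ⇓ S^8(Z)

Working:
Term A:
  start: mul(add(add(SZ, SZ), add(SZ, Z)), add(add(Z, SZ), add(SSZ, Z)))
  step 1: mul(add(S(add(Z, SZ)), add(SZ, Z)), add(add(Z, SZ), add(SSZ, Z)))
  step 2: mul(S(add(add(Z, SZ), add(SZ, Z))), add(add(Z, SZ), add(SSZ, Z)))
  step 3: add(add(add(Z, SZ), add(SSZ, Z)), mul(add(add(Z, SZ), add(SZ, Z)), add(add(Z, SZ), add(SSZ, Z))))
  step 4: add(add(SZ, add(SSZ, Z)), mul(add(add(Z, SZ), add(SZ, Z)), add(add(Z, SZ), add(SSZ, Z))))
  step 5: add(S(add(Z, add(SSZ, Z))), mul(add(add(Z, SZ), add(SZ, Z)), add(add(Z, SZ), add(SSZ, Z))))
  step 6: S(add(add(Z, add(SSZ, Z)), mul(add(add(Z, SZ), add(SZ, Z)), add(add(Z, SZ), add(SSZ, Z)))))
  step 7: S(add(add(SSZ, Z), mul(add(add(Z, SZ), add(SZ, Z)), add(add(Z, SZ), add(SSZ, Z)))))
  step 8: S(add(S(add(SZ, Z)), mul(add(add(Z, SZ), add(SZ, Z)), add(add(Z, SZ), add(SSZ, Z)))))
  step 9: S(S(add(add(SZ, Z), mul(add(add(Z, SZ), add(SZ, Z)), add(add(Z, SZ), add(SSZ, Z))))))
  step 10: S(S(add(S(add(Z, Z)), mul(add(add(Z, SZ), add(SZ, Z)), add(add(Z, SZ), add(SSZ, Z))))))
  step 11: S(S(S(add(add(Z, Z), mul(add(add(Z, SZ), add(SZ, Z)), add(add(Z, SZ), add(SSZ, Z)))))))
  step 12: S(S(S(add(Z, mul(add(add(Z, SZ), add(SZ, Z)), add(add(Z, SZ), add(SSZ, Z)))))))
  step 13: S(S(S(mul(add(add(Z, SZ), add(SZ, Z)), add(add(Z, SZ), add(SSZ, Z))))))
  step 14: S(S(S(mul(add(SZ, add(SZ, Z)), add(add(Z, SZ), add(SSZ, Z))))))
  step 15: S(S(S(mul(S(add(Z, add(SZ, Z))), add(add(Z, SZ), add(SSZ, Z))))))
  step 16: S(S(S(add(add(add(Z, SZ), add(SSZ, Z)), mul(add(Z, add(SZ, Z)), add(add(Z, SZ), add(SSZ, Z)))))))
  step 17: S(S(S(add(add(SZ, add(SSZ, Z)), mul(add(Z, add(SZ, Z)), add(add(Z, SZ), add(SSZ, Z)))))))
  step 18: S(S(S(add(S(add(Z, add(SSZ, Z))), mul(add(Z, add(SZ, Z)), add(add(Z, SZ), add(SSZ, Z)))))))
  step 19: S(S(S(S(add(add(Z, add(SSZ, Z)), mul(add(Z, add(SZ, Z)), add(add(Z, SZ), add(SSZ, Z))))))))
  step 20: S(S(S(S(add(add(SSZ, Z), mul(add(Z, add(SZ, Z)), add(add(Z, SZ), add(SSZ, Z))))))))
  step 21: S(S(S(S(add(S(add(SZ, Z)), mul(add(Z, add(SZ, Z)), add(add(Z, SZ), add(SSZ, Z))))))))
  step 22: S(S(S(S(S(add(add(SZ, Z), mul(add(Z, add(SZ, Z)), add(add(Z, SZ), add(SSZ, Z)))))))))
  step 23: S(S(S(S(S(add(S(add(Z, Z)), mul(add(Z, add(SZ, Z)), add(add(Z, SZ), add(SSZ, Z)))))))))
  step 24: S(S(S(S(S(S(add(add(Z, Z), mul(add(Z, add(SZ, Z)), add(add(Z, SZ), add(SSZ, Z))))))))))
  step 25: S(S(S(S(S(S(add(Z, mul(add(Z, add(SZ, Z)), add(add(Z, SZ), add(SSZ, Z))))))))))
  step 26: S(S(S(S(S(S(mul(add(Z, add(SZ, Z)), add(add(Z, SZ), add(SSZ, Z)))))))))
  step 27: S(S(S(S(S(S(mul(add(SZ, Z), add(add(Z, SZ), add(SSZ, Z)))))))))
  step 28: S(S(S(S(S(S(mul(S(add(Z, Z)), add(add(Z, SZ), add(SSZ, Z)))))))))
  step 29: S(S(S(S(S(S(add(add(add(Z, SZ), add(SSZ, Z)), mul(add(Z, Z), add(add(Z, SZ), add(SSZ, Z))))))))))
  step 30: S(S(S(S(S(S(add(add(SZ, add(SSZ, Z)), mul(add(Z, Z), add(add(Z, SZ), add(SSZ, Z))))))))))
  step 31: S(S(S(S(S(S(add(S(add(Z, add(SSZ, Z))), mul(add(Z, Z), add(add(Z, SZ), add(SSZ, Z))))))))))
  step 32: S(S(S(S(S(S(S(add(add(Z, add(SSZ, Z)), mul(add(Z, Z), add(add(Z, SZ), add(SSZ, Z)))))))))))
  step 33: S(S(S(S(S(S(S(add(add(SSZ, Z), mul(add(Z, Z), add(add(Z, SZ), add(SSZ, Z)))))))))))
  step 34: S(S(S(S(S(S(S(add(S(add(SZ, Z)), mul(add(Z, Z), add(add(Z, SZ), add(SSZ, Z)))))))))))
  step 35: S(S(S(S(S(S(S(S(add(add(SZ, Z), mul(add(Z, Z), add(add(Z, SZ), add(SSZ, Z))))))))))))
  step 36: S(S(S(S(S(S(S(S(add(S(add(Z, Z)), mul(add(Z, Z), add(add(Z, SZ), add(SSZ, Z))))))))))))
  step 37: S(S(S(S(S(S(S(S(S(add(add(Z, Z), mul(add(Z, Z), add(add(Z, SZ), add(SSZ, Z)))))))))))))
  step 38: S(S(S(S(S(S(S(S(S(add(Z, mul(add(Z, Z), add(add(Z, SZ), add(SSZ, Z)))))))))))))
  step 39: S(S(S(S(S(S(S(S(S(mul(add(Z, Z), add(add(Z, SZ), add(SSZ, Z))))))))))))
  step 40: S(S(S(S(S(S(S(S(S(mul(Z, add(add(Z, SZ), add(SSZ, Z))))))))))))
  step 41: S^9(Z)

Term B:
  start: add(add(SSZ, SSSZ), SSSZ)
  step 1: add(S(add(SZ, SSSZ)), SSSZ)
  step 2: S(add(add(SZ, SSSZ), SSSZ))
  step 3: S(add(S(add(Z, SSSZ)), SSSZ))
  step 4: S(S(add(add(Z, SSSZ), SSSZ)))
  step 5: S(S(add(SSSZ, SSSZ)))
  step 6: S(S(S(add(SSZ, SSSZ))))
  step 7: S(S(S(S(add(SZ, SSSZ)))))
  step 8: S(S(S(S(S(add(Z, SSSZ))))))
  step 9: S^8(Z)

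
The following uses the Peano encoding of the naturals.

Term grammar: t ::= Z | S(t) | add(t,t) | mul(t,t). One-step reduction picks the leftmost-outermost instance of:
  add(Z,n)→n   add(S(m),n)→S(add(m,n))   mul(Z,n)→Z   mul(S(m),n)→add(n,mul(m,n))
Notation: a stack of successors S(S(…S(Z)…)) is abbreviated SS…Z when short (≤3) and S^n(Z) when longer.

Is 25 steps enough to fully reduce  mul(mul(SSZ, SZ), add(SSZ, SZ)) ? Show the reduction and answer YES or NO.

Answer: YES — reaches normal form S^6(Z) in 24 ≤ 25 steps

Working:
  start: mul(mul(SSZ, SZ), add(SSZ, SZ))
  →1  mul(add(SZ, mul(SZ, SZ)), add(SSZ, SZ))
  →2  mul(S(add(Z, mul(SZ, SZ))), add(SSZ, SZ))
  →3  add(add(SSZ, SZ), mul(add(Z, mul(SZ, SZ)), add(SSZ, SZ)))
  →4  add(S(add(SZ, SZ)), mul(add(Z, mul(SZ, SZ)), add(SSZ, SZ)))
  →5  S(add(add(SZ, SZ), mul(add(Z, mul(SZ, SZ)), add(SSZ, SZ))))
  →6  S(add(S(add(Z, SZ)), mul(add(Z, mul(SZ, SZ)), add(SSZ, SZ))))
  →7  S(S(add(add(Z, SZ), mul(add(Z, mul(SZ, SZ)), add(SSZ, SZ)))))
  →8  S(S(add(SZ, mul(add(Z, mul(SZ, SZ)), add(SSZ, SZ)))))
  →9  S(S(S(add(Z, mul(add(Z, mul(SZ, SZ)), add(SSZ, SZ))))))
  →10  S(S(S(mul(add(Z, mul(SZ, SZ)), add(SSZ, SZ)))))
  →11  S(S(S(mul(mul(SZ, SZ), add(SSZ, SZ)))))
  →12  S(S(S(mul(add(SZ, mul(Z, SZ)), add(SSZ, SZ)))))
  →13  S(S(S(mul(S(add(Z, mul(Z, SZ))), add(SSZ, SZ)))))
  →14  S(S(S(add(add(SSZ, SZ), mul(add(Z, mul(Z, SZ)), add(SSZ, SZ))))))
  →15  S(S(S(add(S(add(SZ, SZ)), mul(add(Z, mul(Z, SZ)), add(SSZ, SZ))))))
  →16  S(S(S(S(add(add(SZ, SZ), mul(add(Z, mul(Z, SZ)), add(SSZ, SZ)))))))
  →17  S(S(S(S(add(S(add(Z, SZ)), mul(add(Z, mul(Z, SZ)), add(SSZ, SZ)))))))
  →18  S(S(S(S(S(add(add(Z, SZ), mul(add(Z, mul(Z, SZ)), add(SSZ, SZ))))))))
  →19  S(S(S(S(S(add(SZ, mul(add(Z, mul(Z, SZ)), add(SSZ, SZ))))))))
  →20  S(S(S(S(S(S(add(Z, mul(add(Z, mul(Z, SZ)), add(SSZ, SZ)))))))))
  →21  S(S(S(S(S(S(mul(add(Z, mul(Z, SZ)), add(SSZ, SZ))))))))
  →22  S(S(S(S(S(S(mul(mul(Z, SZ), add(SSZ, SZ))))))))
  →23  S(S(S(S(S(S(mul(Z, add(SSZ, SZ))))))))
  →24  S^6(Z)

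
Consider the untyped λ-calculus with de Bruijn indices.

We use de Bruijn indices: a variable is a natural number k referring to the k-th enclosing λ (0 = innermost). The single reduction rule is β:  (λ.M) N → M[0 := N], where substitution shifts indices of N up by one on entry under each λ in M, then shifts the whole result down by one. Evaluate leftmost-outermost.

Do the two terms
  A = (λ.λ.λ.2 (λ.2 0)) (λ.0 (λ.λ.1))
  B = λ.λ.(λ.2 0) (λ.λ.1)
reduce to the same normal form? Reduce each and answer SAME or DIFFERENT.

Term A:
  start: (λ.λ.λ.2 (λ.2 0)) (λ.0 (λ.λ.1))
  [1] λ.λ.(λ.0 (λ.λ.1)) (λ.2 0)
  [2] λ.λ.(λ.2 0) (λ.λ.1)
  [3] λ.λ.1 (λ.λ.1)

Term B:
  start: λ.λ.(λ.2 0) (λ.λ.1)
  [1] λ.λ.1 (λ.λ.1)

Answer: SAME — A ⇓ λ.λ.1 (λ.λ.1), B ⇓ λ.λ.1 (λ.λ.1)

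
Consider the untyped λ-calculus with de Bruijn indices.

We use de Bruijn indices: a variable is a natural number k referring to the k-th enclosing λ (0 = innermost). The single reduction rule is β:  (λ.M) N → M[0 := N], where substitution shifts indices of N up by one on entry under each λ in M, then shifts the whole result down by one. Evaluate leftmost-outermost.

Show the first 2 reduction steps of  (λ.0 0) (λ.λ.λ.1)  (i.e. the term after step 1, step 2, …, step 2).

  start: (λ.0 0) (λ.λ.λ.1)
  step 1: (λ.λ.λ.1) (λ.λ.λ.1)
  step 2: λ.λ.1

Answer: after 2 steps: λ.λ.1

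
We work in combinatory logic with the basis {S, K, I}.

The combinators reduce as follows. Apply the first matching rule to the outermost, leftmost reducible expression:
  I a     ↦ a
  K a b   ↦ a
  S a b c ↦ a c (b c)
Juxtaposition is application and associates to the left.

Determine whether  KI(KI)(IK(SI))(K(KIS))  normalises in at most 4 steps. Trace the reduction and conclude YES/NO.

  start: KI(KI)(IK(SI))(K(KIS))
  [1] I(IK(SI))(K(KIS))
  [2] IK(SI)(K(KIS))
  [3] K(SI)(K(KIS))
  [4] SI

Answer: YES — reaches normal form SI in 4 ≤ 4 steps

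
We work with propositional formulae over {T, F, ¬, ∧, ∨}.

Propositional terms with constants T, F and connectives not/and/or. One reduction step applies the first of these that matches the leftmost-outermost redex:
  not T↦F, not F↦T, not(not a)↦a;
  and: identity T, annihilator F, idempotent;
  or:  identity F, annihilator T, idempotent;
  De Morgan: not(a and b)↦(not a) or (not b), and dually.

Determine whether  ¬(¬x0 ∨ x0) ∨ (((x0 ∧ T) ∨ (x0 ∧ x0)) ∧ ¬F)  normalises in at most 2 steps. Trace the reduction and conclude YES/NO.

Answer: NO — after 2 steps the term is (x0 ∧ ¬x0) ∨ (((x0 ∧ T) ∨ (x0 ∧ x0)) ∧ ¬F), not yet normal

Reduction:
  start: ¬(¬x0 ∨ x0) ∨ (((x0 ∧ T) ∨ (x0 ∧ x0)) ∧ ¬F)
  →1  (¬¬x0 ∧ ¬x0) ∨ (((x0 ∧ T) ∨ (x0 ∧ x0)) ∧ ¬F)
  →2  (x0 ∧ ¬x0) ∨ (((x0 ∧ T) ∨ (x0 ∧ x0)) ∧ ¬F)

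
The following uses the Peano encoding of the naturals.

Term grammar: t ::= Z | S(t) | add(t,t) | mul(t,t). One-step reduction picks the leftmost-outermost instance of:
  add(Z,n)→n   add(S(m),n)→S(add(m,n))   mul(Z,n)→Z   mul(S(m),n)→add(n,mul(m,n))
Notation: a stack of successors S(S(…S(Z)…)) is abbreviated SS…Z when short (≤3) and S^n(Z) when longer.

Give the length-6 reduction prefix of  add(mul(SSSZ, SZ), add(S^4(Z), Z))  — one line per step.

Answer: after 6 steps: S(add(S(add(Z, mul(SZ, SZ))), add(S^4(Z), Z)))

Working:
  start: add(mul(SSSZ, SZ), add(S^4(Z), Z))
  →1  add(add(SZ, mul(SSZ, SZ)), add(S^4(Z), Z))
  →2  add(S(add(Z, mul(SSZ, SZ))), add(S^4(Z), Z))
  →3  S(add(add(Z, mul(SSZ, SZ)), add(S^4(Z), Z)))
  →4  S(add(mul(SSZ, SZ), add(S^4(Z), Z)))
  →5  S(add(add(SZ, mul(SZ, SZ)), add(S^4(Z), Z)))
  →6  S(add(S(add(Z, mul(SZ, SZ))), add(S^4(Z), Z)))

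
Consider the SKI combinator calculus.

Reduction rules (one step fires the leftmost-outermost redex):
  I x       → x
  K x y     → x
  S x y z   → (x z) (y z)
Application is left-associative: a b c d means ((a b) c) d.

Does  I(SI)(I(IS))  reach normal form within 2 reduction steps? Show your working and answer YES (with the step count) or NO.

  start: I(SI)(I(IS))
  →1  SI(I(IS))
  →2  SI(IS)

Answer: NO — after 2 steps the term is SI(IS), not yet normal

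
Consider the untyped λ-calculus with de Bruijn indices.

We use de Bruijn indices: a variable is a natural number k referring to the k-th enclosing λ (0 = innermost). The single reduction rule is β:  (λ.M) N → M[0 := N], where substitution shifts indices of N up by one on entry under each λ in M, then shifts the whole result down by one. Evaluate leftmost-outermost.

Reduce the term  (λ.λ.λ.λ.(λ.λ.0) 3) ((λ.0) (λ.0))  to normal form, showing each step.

Answer: normal form = λ.λ.λ.λ.0  (in 2 steps)

Working:
  start: (λ.λ.λ.λ.(λ.λ.0) 3) ((λ.0) (λ.0))
  step 1: λ.λ.λ.(λ.λ.0) ((λ.0) (λ.0))
  step 2: λ.λ.λ.λ.0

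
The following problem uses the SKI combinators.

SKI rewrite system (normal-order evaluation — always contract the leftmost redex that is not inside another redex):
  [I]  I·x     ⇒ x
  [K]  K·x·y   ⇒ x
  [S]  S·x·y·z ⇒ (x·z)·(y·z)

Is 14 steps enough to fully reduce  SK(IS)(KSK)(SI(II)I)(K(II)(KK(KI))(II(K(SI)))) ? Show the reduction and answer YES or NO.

Answer: YES — reaches normal form SI(K(SI)) in 13 ≤ 14 steps

Working:
  start: SK(IS)(KSK)(SI(II)I)(K(II)(KK(KI))(II(K(SI))))
  →1  K(KSK)(IS(KSK))(SI(II)I)(K(II)(KK(KI))(II(K(SI))))
  →2  KSK(SI(II)I)(K(II)(KK(KI))(II(K(SI))))
  →3  S(SI(II)I)(K(II)(KK(KI))(II(K(SI))))
  →4  S(II(III))(K(II)(KK(KI))(II(K(SI))))
  →5  S(I(III))(K(II)(KK(KI))(II(K(SI))))
  →6  S(III)(K(II)(KK(KI))(II(K(SI))))
  →7  S(II)(K(II)(KK(KI))(II(K(SI))))
  →8  SI(K(II)(KK(KI))(II(K(SI))))
  →9  SI(II(II(K(SI))))
  →10  SI(I(II(K(SI))))
  →11  SI(II(K(SI)))
  →12  SI(I(K(SI)))
  →13  SI(K(SI))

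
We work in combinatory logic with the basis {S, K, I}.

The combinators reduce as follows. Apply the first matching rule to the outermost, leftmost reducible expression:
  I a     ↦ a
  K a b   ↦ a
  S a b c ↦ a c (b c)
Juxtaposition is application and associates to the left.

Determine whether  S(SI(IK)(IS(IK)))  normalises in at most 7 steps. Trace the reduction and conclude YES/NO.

Answer: YES — reaches normal form S(SK(K(SK))) in 7 ≤ 7 steps

Derivation:
  start: S(SI(IK)(IS(IK)))
  step 1: S(I(IS(IK))(IK(IS(IK))))
  step 2: S(IS(IK)(IK(IS(IK))))
  step 3: S(S(IK)(IK(IS(IK))))
  step 4: S(SK(IK(IS(IK))))
  step 5: S(SK(K(IS(IK))))
  step 6: S(SK(K(S(IK))))
  step 7: S(SK(K(SK)))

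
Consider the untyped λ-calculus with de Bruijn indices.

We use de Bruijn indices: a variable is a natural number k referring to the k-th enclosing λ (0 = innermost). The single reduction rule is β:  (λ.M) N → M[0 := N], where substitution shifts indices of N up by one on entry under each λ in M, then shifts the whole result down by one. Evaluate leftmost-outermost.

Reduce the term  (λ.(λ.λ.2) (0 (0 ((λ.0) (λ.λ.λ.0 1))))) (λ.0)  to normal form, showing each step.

  start: (λ.(λ.λ.2) (0 (0 ((λ.0) (λ.λ.λ.0 1))))) (λ.0)
  [1] (λ.λ.λ.0) ((λ.0) ((λ.0) ((λ.0) (λ.λ.λ.0 1))))
  [2] λ.λ.0

Answer: normal form = λ.λ.0  (in 2 steps)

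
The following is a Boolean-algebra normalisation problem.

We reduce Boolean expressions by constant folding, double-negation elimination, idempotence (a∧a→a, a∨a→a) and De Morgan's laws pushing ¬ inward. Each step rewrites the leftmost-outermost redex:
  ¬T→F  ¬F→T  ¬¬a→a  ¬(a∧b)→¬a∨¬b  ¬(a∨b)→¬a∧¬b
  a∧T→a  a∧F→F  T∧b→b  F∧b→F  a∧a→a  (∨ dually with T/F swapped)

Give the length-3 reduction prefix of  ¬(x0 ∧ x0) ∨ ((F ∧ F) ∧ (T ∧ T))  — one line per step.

Answer: after 3 steps: ¬x0 ∨ (F ∧ (T ∧ T))

Reduction:
  start: ¬(x0 ∧ x0) ∨ ((F ∧ F) ∧ (T ∧ T))
  →1  (¬x0 ∨ ¬x0) ∨ ((F ∧ F) ∧ (T ∧ T))
  →2  ¬x0 ∨ ((F ∧ F) ∧ (T ∧ T))
  →3  ¬x0 ∨ (F ∧ (T ∧ T))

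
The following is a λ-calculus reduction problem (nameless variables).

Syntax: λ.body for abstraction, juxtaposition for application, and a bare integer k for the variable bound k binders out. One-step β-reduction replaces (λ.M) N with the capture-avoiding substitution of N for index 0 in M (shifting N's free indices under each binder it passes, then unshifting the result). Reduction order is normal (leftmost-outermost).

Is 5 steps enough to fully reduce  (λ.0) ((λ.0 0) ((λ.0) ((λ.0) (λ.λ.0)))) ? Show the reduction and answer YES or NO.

  start: (λ.0) ((λ.0 0) ((λ.0) ((λ.0) (λ.λ.0))))
  step 1: (λ.0 0) ((λ.0) ((λ.0) (λ.λ.0)))
  step 2: (λ.0) ((λ.0) (λ.λ.0)) ((λ.0) ((λ.0) (λ.λ.0)))
  step 3: (λ.0) (λ.λ.0) ((λ.0) ((λ.0) (λ.λ.0)))
  step 4: (λ.λ.0) ((λ.0) ((λ.0) (λ.λ.0)))
  step 5: λ.0

Answer: YES — reaches normal form λ.0 in 5 ≤ 5 steps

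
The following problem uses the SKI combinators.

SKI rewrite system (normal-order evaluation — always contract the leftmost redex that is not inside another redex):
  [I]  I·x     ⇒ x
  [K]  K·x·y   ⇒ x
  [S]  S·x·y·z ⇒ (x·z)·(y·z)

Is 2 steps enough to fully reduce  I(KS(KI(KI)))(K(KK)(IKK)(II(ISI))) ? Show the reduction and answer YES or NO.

Answer: NO — after 2 steps the term is S(K(KK)(IKK)(II(ISI))), not yet normal

Working:
  start: I(KS(KI(KI)))(K(KK)(IKK)(II(ISI)))
  →1  KS(KI(KI))(K(KK)(IKK)(II(ISI)))
  →2  S(K(KK)(IKK)(II(ISI)))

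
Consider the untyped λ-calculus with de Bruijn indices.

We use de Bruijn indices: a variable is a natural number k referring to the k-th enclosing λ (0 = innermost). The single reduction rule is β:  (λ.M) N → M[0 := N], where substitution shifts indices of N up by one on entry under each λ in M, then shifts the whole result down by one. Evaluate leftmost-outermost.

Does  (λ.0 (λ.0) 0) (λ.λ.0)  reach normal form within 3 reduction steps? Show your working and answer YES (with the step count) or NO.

  start: (λ.0 (λ.0) 0) (λ.λ.0)
  step 1: (λ.λ.0) (λ.0) (λ.λ.0)
  step 2: (λ.0) (λ.λ.0)
  step 3: λ.λ.0

Answer: YES — reaches normal form λ.λ.0 in 3 ≤ 3 steps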